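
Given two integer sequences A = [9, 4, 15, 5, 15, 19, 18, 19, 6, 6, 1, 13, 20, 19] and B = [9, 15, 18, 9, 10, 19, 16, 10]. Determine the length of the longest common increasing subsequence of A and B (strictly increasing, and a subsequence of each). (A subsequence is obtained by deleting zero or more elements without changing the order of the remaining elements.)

4

A longest common strictly increasing subsequence is 9, 15, 18, 19 (length 4); it appears in order in both A and B, and no longer such subsequence exists.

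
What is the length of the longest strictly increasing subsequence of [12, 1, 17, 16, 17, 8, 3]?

One longest increasing subsequence is 12, 16, 17 (positions 1,4,5), of length 3; no longer one exists.

3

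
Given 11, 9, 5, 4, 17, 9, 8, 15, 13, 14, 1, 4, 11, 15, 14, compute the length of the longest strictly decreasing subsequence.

5

Let dp[i] be the longest decreasing subsequence ending at position i. Then dp = [1, 2, 3, 4, 1, 2, 3, 2, 3, 3, 5, 4, 4, 2, 3].
The maximum is 5; one witness is 11, 9, 5, 4, 1 at positions 1,2,3,4,11.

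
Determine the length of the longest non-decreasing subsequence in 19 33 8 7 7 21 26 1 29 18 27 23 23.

5

Let dp[i] be the longest non-decreasing subsequence ending at position i. Then dp = [1, 2, 1, 1, 2, 3, 4, 1, 5, 3, 5, 4, 5].
The maximum is 5; one witness is 7, 7, 21, 26, 29 at positions 4,5,6,7,9.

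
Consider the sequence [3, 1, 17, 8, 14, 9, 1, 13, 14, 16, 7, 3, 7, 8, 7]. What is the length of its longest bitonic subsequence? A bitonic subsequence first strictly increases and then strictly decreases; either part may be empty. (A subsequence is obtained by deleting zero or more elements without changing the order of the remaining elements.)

One longest bitonic subsequence is 3, 8, 9, 13, 14, 16, 8, 7 (positions 1,4,6,8,9,10,14,15): it rises to 16 then falls. Length 8 is optimal.

8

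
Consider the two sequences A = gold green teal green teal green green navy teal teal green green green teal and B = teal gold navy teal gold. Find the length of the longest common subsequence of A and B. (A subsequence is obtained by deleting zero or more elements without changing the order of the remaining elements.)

Backtracking the LCS table gives one alignment: gold (A1,B2) → navy (A8,B3) → teal (A9,B4).
So the longest common subsequence has length 3.

3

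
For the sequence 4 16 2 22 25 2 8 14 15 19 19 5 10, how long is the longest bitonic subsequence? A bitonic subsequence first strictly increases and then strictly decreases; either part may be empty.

Let inc[i] be the LIS ending at i and dec[i] the longest strictly decreasing subsequence starting at i. inc = [1, 2, 1, 3, 4, 1, 2, 3, 4, 5, 5, 2, 3], dec = [2, 3, 1, 3, 3, 1, 2, 2, 2, 2, 2, 1, 1].
max_i inc[i]+dec[i]−1 = 6, with one witness 4, 16, 22, 25, 19, 10.

6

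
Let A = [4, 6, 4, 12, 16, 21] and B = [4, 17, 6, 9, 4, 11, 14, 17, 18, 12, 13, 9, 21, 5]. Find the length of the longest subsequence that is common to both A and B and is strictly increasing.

4

For each value that appears in both, track the longest common increasing run ending there.
The best achievable length is 4; one witness is 4, 6, 12, 21 (A-positions 1,2,4,6, B-positions 1,3,10,13).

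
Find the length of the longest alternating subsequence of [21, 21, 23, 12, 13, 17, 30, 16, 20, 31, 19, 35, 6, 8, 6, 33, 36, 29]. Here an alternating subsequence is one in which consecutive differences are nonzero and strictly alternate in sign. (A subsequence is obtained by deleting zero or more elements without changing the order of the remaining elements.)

Track the best alternating length ending on an up-step vs a down-step at each position: up/down = 1/1, 1/1, 2/1, 1/3, 4/3, 4/3, 4/1, 4/5, 6/5, 6/1, 6/7, 8/1, 1/9, 10/9, 1/11, 12/9, 12/1, 12/13.
The maximum over both is 13; one such subsequence is 21, 23, 12, 17, 16, 20, 19, 35, 6, 8, 6, 33, 29.

13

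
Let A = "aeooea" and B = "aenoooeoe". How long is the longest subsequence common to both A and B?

5

A longest common subsequence is aeooe (length 5); the LCS DP confirms no longer common subsequence exists.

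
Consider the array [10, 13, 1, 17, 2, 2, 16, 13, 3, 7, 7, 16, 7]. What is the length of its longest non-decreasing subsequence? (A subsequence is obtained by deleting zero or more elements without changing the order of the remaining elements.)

Let dp[i] be the longest non-decreasing subsequence ending at position i. Then dp = [1, 2, 1, 3, 2, 3, 4, 4, 4, 5, 6, 7, 7].
The maximum is 7; one witness is 1, 2, 2, 3, 7, 7, 16 at positions 3,5,6,9,10,11,12.

7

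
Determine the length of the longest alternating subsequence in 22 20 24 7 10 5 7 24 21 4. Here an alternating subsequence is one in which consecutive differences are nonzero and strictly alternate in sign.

A longest alternating subsequence is 22, 20, 24, 7, 10, 5, 24, 21 (positions 1,2,3,4,5,6,8,9); its 7 consecutive differences strictly alternate in sign, and length 8 is optimal.

8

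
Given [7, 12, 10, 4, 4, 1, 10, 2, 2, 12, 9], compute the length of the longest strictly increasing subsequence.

One longest increasing subsequence is 7, 10, 12 (positions 1,3,10), of length 3; no longer one exists.

3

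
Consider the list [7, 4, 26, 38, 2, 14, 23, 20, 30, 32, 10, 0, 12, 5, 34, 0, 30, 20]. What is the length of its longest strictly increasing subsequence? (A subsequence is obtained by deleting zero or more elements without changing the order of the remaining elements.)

Let dp[i] be the longest increasing subsequence ending at position i. Then dp = [1, 1, 2, 3, 1, 2, 3, 3, 4, 5, 2, 1, 3, 2, 6, 1, 4, 4].
The maximum is 6; one witness is 7, 14, 23, 30, 32, 34 at positions 1,6,7,9,10,15.

6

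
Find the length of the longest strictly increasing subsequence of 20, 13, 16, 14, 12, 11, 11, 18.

3

Scanning left to right, the best length ending at each element is: 20→1, 13→1, 16→2, 14→2, 12→1, 11→1, 11→1, 18→3.
So the longest increasing subsequence has length 3, e.g. 13, 16, 18.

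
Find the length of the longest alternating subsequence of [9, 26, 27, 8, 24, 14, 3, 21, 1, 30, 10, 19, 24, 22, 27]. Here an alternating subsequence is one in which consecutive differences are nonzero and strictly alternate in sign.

Track the best alternating length ending on an up-step vs a down-step at each position: up/down = 1/1, 2/1, 2/1, 1/3, 4/3, 4/5, 1/5, 6/5, 1/7, 8/1, 8/9, 10/9, 10/9, 10/11, 12/9.
The maximum over both is 12; one such subsequence is 9, 26, 8, 24, 14, 21, 1, 30, 10, 24, 22, 27.

12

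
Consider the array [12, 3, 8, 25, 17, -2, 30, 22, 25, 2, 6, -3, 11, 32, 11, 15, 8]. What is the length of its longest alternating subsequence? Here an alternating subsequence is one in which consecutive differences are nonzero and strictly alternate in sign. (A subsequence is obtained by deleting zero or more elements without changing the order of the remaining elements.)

14

A longest alternating subsequence is 12, 3, 25, 17, 30, 22, 25, 2, 6, -3, 32, 11, 15, 8 (positions 1,2,4,5,7,8,9,10,11,12,14,15,16,17); its 13 consecutive differences strictly alternate in sign, and length 14 is optimal.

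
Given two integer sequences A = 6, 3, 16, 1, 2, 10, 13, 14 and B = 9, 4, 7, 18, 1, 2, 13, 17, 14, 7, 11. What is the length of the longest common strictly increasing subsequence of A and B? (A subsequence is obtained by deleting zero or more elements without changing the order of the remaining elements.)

4

For each value that appears in both, track the longest common increasing run ending there.
The best achievable length is 4; one witness is 1, 2, 13, 14 (A-positions 4,5,7,8, B-positions 5,6,7,9).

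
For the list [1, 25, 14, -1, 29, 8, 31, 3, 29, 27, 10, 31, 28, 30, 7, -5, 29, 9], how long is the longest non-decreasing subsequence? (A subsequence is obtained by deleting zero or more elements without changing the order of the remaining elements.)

Scanning left to right, the best length ending at each element is: 1→1, 25→2, 14→2, -1→1, 29→3, 8→2, 31→4, 3→2, 29→4, 27→3, 10→3, 31→5, 28→4, 30→5, 7→3, -5→1, 29→5, 9→4.
So the longest non-decreasing subsequence has length 5, e.g. 1, 25, 29, 31, 31.

5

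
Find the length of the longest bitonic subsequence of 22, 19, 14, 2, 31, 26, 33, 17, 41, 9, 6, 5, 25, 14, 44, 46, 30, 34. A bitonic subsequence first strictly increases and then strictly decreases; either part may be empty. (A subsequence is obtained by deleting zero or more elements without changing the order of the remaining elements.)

One longest bitonic subsequence is 22, 31, 26, 17, 9, 6, 5 (positions 1,5,6,8,10,11,12): it rises to 31 then falls. Length 7 is optimal.

7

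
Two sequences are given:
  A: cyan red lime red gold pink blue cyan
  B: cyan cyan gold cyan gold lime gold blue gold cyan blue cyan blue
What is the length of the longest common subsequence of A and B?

5

A longest common subsequence is cyan, lime, gold, blue, cyan (length 5); the LCS DP confirms no longer common subsequence exists.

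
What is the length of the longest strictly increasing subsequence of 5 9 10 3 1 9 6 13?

Let dp[i] be the longest increasing subsequence ending at position i. Then dp = [1, 2, 3, 1, 1, 2, 2, 4].
The maximum is 4; one witness is 5, 9, 10, 13 at positions 1,2,3,8.

4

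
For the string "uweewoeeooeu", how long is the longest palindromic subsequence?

One longest palindromic subsequence is ueoeeoeu (positions 1,3,6,7,8,10,11,12); it reads the same forward and backward, and the interval DP gives dp[1][12] = 8.

8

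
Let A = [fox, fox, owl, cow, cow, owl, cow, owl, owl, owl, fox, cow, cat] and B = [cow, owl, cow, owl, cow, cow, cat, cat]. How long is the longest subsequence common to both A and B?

Backtracking the LCS table gives one alignment: owl (A3,B2) → cow (A5,B3) → owl (A6,B4) → cow (A7,B5) → cow (A12,B6) → cat (A13,B8).
So the longest common subsequence has length 6.

6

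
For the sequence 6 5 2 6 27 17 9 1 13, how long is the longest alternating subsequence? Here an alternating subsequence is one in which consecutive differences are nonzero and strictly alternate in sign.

Track the best alternating length ending on an up-step vs a down-step at each position: up/down = 1/1, 1/2, 1/2, 3/1, 3/1, 3/4, 3/4, 1/4, 5/4.
The maximum over both is 5; one such subsequence is 6, 5, 27, 9, 13.

5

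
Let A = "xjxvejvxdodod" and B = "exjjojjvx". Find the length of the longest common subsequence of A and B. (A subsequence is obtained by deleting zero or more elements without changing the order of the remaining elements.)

5

Backtracking the LCS table gives one alignment: x (A1,B2) → j (A2,B6) → j (A6,B7) → v (A7,B8) → x (A8,B9).
So the longest common subsequence has length 5.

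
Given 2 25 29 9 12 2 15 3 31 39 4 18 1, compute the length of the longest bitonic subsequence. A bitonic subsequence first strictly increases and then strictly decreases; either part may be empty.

Let inc[i] be the LIS ending at i and dec[i] the longest strictly decreasing subsequence starting at i. inc = [1, 2, 3, 2, 3, 1, 4, 2, 5, 6, 3, 5, 1], dec = [2, 4, 4, 3, 3, 2, 3, 2, 3, 3, 2, 2, 1].
max_i inc[i]+dec[i]−1 = 8, with one witness 2, 9, 12, 15, 31, 39, 18, 1.

8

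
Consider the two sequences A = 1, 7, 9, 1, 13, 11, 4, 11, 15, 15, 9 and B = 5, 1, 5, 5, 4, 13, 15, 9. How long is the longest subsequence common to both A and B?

Backtracking the LCS table gives one alignment: 1 (A1,B2) → 13 (A5,B6) → 15 (A10,B7) → 9 (A11,B8).
So the longest common subsequence has length 4.

4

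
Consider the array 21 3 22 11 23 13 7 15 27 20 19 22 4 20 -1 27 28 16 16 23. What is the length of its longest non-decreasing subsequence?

8

Scanning left to right, the best length ending at each element is: 21→1, 3→1, 22→2, 11→2, 23→3, 13→3, 7→2, 15→4, 27→5, 20→5, 19→5, 22→6, 4→2, 20→6, -1→1, 27→7, 28→8, 16→5, 16→6, 23→7.
So the longest non-decreasing subsequence has length 8, e.g. 3, 11, 13, 15, 20, 22, 27, 28.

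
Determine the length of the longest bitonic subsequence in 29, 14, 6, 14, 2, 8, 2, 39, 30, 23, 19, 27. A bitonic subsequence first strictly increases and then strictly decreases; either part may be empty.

6

One longest bitonic subsequence is 6, 14, 39, 30, 23, 19 (positions 3,4,8,9,10,11): it rises to 39 then falls. Length 6 is optimal.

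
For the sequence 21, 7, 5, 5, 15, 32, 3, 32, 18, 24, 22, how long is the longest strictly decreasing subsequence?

Let dp[i] be the longest decreasing subsequence ending at position i. Then dp = [1, 2, 3, 3, 2, 1, 4, 1, 2, 2, 3].
The maximum is 4; one witness is 21, 7, 5, 3 at positions 1,2,3,7.

4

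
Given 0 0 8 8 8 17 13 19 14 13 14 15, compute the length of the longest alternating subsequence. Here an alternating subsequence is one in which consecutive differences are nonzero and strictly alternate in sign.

Track the best alternating length ending on an up-step vs a down-step at each position: up/down = 1/1, 1/1, 2/1, 2/1, 2/1, 2/1, 2/3, 4/1, 4/5, 2/5, 6/5, 6/5.
The maximum over both is 6; one such subsequence is 0, 17, 13, 19, 13, 14.

6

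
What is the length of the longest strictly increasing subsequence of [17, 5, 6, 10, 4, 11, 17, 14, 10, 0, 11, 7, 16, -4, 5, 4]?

6

Scanning left to right, the best length ending at each element is: 17→1, 5→1, 6→2, 10→3, 4→1, 11→4, 17→5, 14→5, 10→3, 0→1, 11→4, 7→3, 16→6, -4→1, 5→2, 4→2.
So the longest increasing subsequence has length 6, e.g. 5, 6, 10, 11, 14, 16.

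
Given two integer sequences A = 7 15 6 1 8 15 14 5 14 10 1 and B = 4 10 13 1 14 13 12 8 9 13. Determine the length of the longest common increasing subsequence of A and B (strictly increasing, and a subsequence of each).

2

A longest common strictly increasing subsequence is 1, 14 (length 2); it appears in order in both A and B, and no longer such subsequence exists.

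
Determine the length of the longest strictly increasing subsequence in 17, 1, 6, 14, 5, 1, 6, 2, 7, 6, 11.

5

Let dp[i] be the longest increasing subsequence ending at position i. Then dp = [1, 1, 2, 3, 2, 1, 3, 2, 4, 3, 5].
The maximum is 5; one witness is 1, 5, 6, 7, 11 at positions 2,5,7,9,11.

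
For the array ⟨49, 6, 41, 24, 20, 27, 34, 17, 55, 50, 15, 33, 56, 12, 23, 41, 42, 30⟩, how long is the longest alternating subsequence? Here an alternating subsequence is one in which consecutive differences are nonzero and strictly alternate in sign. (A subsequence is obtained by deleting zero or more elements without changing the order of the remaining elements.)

12

Track the best alternating length ending on an up-step vs a down-step at each position: up/down = 1/1, 1/2, 3/2, 3/4, 3/4, 5/4, 5/4, 3/6, 7/1, 7/8, 3/8, 9/8, 9/1, 3/10, 11/10, 11/10, 11/10, 11/12.
The maximum over both is 12; one such subsequence is 49, 6, 41, 24, 27, 17, 55, 15, 33, 12, 41, 30.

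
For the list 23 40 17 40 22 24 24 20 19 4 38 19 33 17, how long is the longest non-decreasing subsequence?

5

One longest non-decreasing subsequence is 17, 22, 24, 24, 38 (positions 3,5,6,7,11), of length 5; no longer one exists.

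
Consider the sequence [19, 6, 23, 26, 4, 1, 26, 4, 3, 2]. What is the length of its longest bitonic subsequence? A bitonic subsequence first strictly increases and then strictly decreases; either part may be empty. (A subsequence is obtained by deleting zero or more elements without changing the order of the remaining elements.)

Let inc[i] be the LIS ending at i and dec[i] the longest strictly decreasing subsequence starting at i. inc = [1, 1, 2, 3, 1, 1, 3, 2, 2, 2], dec = [5, 4, 4, 4, 3, 1, 4, 3, 2, 1].
max_i inc[i]+dec[i]−1 = 6, with one witness 19, 23, 26, 4, 3, 2.

6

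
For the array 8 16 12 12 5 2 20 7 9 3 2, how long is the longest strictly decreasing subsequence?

One longest decreasing subsequence is 16, 12, 5, 3, 2 (positions 2,3,5,10,11), of length 5; no longer one exists.

5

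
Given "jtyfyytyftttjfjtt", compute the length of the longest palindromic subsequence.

Using dp[i][j] = 2 + dp[i+1][j−1] if the ends match, else max(dp[i+1][j], dp[i][j−1]):
dp[1][17] = 9. A witness is ttftttftt at positions 2,7,9,10,11,12,14,16,17.

9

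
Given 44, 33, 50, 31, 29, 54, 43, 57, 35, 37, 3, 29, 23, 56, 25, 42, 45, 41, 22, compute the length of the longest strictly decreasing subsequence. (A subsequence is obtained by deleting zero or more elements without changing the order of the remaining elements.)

Let dp[i] be the longest decreasing subsequence ending at position i. Then dp = [1, 2, 1, 3, 4, 1, 2, 1, 3, 3, 5, 4, 5, 2, 5, 3, 3, 4, 6].
The maximum is 6; one witness is 44, 33, 31, 29, 23, 22 at positions 1,2,4,5,13,19.

6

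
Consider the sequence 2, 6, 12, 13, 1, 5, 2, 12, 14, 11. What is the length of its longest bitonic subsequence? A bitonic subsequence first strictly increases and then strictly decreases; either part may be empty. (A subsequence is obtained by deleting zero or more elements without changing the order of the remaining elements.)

Let inc[i] be the LIS ending at i and dec[i] the longest strictly decreasing subsequence starting at i. inc = [1, 2, 3, 4, 1, 2, 2, 3, 5, 3], dec = [2, 3, 3, 3, 1, 2, 1, 2, 2, 1].
max_i inc[i]+dec[i]−1 = 6, with one witness 2, 6, 12, 13, 12, 11.

6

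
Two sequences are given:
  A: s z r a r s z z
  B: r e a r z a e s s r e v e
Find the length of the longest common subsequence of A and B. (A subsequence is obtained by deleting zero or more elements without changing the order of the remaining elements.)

A longest common subsequence is rars (length 4); the LCS DP confirms no longer common subsequence exists.

4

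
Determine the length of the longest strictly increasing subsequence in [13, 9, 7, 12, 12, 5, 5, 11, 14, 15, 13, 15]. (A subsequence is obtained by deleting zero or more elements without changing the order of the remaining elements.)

Let dp[i] be the longest increasing subsequence ending at position i. Then dp = [1, 1, 1, 2, 2, 1, 1, 2, 3, 4, 3, 4].
The maximum is 4; one witness is 9, 12, 14, 15 at positions 2,4,9,10.

4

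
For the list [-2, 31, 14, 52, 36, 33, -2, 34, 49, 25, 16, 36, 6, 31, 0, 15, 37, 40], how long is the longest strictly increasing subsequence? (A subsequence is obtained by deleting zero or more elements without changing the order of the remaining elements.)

One longest increasing subsequence is -2, 31, 33, 34, 36, 37, 40 (positions 1,2,6,8,12,17,18), of length 7; no longer one exists.

7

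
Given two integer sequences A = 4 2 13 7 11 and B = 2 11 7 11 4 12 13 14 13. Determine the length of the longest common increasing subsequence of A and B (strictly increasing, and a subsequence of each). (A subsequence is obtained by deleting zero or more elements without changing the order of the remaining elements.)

For each value that appears in both, track the longest common increasing run ending there.
The best achievable length is 3; one witness is 2, 7, 11 (A-positions 2,4,5, B-positions 1,3,4).

3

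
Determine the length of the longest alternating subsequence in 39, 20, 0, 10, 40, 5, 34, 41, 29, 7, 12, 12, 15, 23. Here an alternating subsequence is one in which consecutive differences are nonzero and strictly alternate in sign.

7

Track the best alternating length ending on an up-step vs a down-step at each position: up/down = 1/1, 1/2, 1/2, 3/2, 3/1, 3/4, 5/4, 5/1, 5/6, 5/6, 7/6, 7/6, 7/6, 7/6.
The maximum over both is 7; one such subsequence is 39, 0, 10, 5, 34, 7, 12.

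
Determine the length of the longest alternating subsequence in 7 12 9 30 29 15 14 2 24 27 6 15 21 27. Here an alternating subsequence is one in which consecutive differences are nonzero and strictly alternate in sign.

Track the best alternating length ending on an up-step vs a down-step at each position: up/down = 1/1, 2/1, 2/3, 4/1, 4/5, 4/5, 4/5, 1/5, 6/5, 6/5, 6/7, 8/7, 8/7, 8/5.
The maximum over both is 8; one such subsequence is 7, 12, 9, 30, 15, 24, 6, 15.

8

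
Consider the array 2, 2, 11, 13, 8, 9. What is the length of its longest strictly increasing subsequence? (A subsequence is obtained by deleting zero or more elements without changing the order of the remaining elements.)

Scanning left to right, the best length ending at each element is: 2→1, 2→1, 11→2, 13→3, 8→2, 9→3.
So the longest increasing subsequence has length 3, e.g. 2, 11, 13.

3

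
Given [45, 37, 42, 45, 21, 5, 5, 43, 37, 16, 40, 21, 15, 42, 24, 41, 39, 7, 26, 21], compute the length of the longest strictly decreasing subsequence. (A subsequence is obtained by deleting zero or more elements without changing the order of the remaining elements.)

Let dp[i] be the longest decreasing subsequence ending at position i. Then dp = [1, 2, 2, 1, 3, 4, 4, 2, 3, 4, 3, 4, 5, 3, 4, 4, 5, 6, 6, 7].
The maximum is 7; one witness is 45, 43, 42, 41, 39, 26, 21 at positions 1,8,14,16,17,19,20.

7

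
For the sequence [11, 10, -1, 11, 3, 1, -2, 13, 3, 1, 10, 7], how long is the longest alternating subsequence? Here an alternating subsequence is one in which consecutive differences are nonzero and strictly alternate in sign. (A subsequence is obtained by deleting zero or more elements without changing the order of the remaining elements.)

8

A longest alternating subsequence is 11, 10, 11, 3, 13, 3, 10, 7 (positions 1,2,4,5,8,9,11,12); its 7 consecutive differences strictly alternate in sign, and length 8 is optimal.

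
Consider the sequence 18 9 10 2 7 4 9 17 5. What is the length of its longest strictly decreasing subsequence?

One longest decreasing subsequence is 18, 9, 7, 4 (positions 1,2,5,6), of length 4; no longer one exists.

4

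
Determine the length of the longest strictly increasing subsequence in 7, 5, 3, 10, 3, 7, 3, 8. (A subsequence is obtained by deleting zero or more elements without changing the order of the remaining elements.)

Let dp[i] be the longest increasing subsequence ending at position i. Then dp = [1, 1, 1, 2, 1, 2, 1, 3].
The maximum is 3; one witness is 5, 7, 8 at positions 2,6,8.

3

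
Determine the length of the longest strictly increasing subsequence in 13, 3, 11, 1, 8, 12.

Scanning left to right, the best length ending at each element is: 13→1, 3→1, 11→2, 1→1, 8→2, 12→3.
So the longest increasing subsequence has length 3, e.g. 3, 11, 12.

3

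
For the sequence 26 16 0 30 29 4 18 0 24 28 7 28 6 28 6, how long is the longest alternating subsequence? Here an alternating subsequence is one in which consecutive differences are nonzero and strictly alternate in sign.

12

Track the best alternating length ending on an up-step vs a down-step at each position: up/down = 1/1, 1/2, 1/2, 3/1, 3/4, 3/4, 5/4, 1/6, 7/4, 7/4, 7/8, 9/4, 7/10, 11/4, 7/12.
The maximum over both is 12; one such subsequence is 26, 16, 30, 4, 18, 0, 24, 7, 28, 6, 28, 6.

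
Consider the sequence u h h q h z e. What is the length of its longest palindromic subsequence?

Using dp[i][j] = 2 + dp[i+1][j−1] if the ends match, else max(dp[i+1][j], dp[i][j−1]):
dp[1][7] = 3. A witness is hqh at positions 3,4,5.

3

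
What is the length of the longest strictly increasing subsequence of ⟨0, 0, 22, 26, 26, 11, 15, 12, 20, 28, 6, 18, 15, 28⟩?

5

One longest increasing subsequence is 0, 11, 15, 20, 28 (positions 1,6,7,9,10), of length 5; no longer one exists.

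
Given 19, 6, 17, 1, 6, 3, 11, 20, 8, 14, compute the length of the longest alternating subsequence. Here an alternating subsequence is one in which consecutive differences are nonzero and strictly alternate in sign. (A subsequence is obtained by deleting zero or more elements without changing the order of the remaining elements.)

9

A longest alternating subsequence is 19, 6, 17, 1, 6, 3, 11, 8, 14 (positions 1,2,3,4,5,6,7,9,10); its 8 consecutive differences strictly alternate in sign, and length 9 is optimal.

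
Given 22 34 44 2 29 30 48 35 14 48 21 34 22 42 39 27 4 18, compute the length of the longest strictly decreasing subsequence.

5

Let dp[i] be the longest decreasing subsequence ending at position i. Then dp = [1, 1, 1, 2, 2, 2, 1, 2, 3, 1, 3, 3, 4, 2, 3, 4, 5, 5].
The maximum is 5; one witness is 44, 35, 34, 22, 4 at positions 3,8,12,13,17.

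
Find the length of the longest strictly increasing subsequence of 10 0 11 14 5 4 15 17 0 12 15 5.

One longest increasing subsequence is 10, 11, 14, 15, 17 (positions 1,3,4,7,8), of length 5; no longer one exists.

5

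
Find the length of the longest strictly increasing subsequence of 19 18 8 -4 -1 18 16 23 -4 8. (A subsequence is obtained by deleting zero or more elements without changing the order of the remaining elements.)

4

Let dp[i] be the longest increasing subsequence ending at position i. Then dp = [1, 1, 1, 1, 2, 3, 3, 4, 1, 3].
The maximum is 4; one witness is -4, -1, 18, 23 at positions 4,5,6,8.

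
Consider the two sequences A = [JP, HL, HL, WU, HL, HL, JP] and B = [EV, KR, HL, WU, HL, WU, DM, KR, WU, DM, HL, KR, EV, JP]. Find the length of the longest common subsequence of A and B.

5

A longest common subsequence is HL, HL, WU, HL, JP (length 5); the LCS DP confirms no longer common subsequence exists.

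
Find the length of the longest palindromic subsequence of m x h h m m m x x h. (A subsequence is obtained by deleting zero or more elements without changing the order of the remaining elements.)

5

Using dp[i][j] = 2 + dp[i+1][j−1] if the ends match, else max(dp[i+1][j], dp[i][j−1]):
dp[1][10] = 5. A witness is hmmmh at positions 3,5,6,7,10.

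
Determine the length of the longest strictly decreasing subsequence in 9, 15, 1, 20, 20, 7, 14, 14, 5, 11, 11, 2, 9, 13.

Let dp[i] be the longest decreasing subsequence ending at position i. Then dp = [1, 1, 2, 1, 1, 2, 2, 2, 3, 3, 3, 4, 4, 3].
The maximum is 4; one witness is 9, 7, 5, 2 at positions 1,6,9,12.

4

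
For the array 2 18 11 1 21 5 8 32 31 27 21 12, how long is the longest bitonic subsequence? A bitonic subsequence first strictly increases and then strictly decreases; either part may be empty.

8

One longest bitonic subsequence is 2, 18, 21, 32, 31, 27, 21, 12 (positions 1,2,5,8,9,10,11,12): it rises to 32 then falls. Length 8 is optimal.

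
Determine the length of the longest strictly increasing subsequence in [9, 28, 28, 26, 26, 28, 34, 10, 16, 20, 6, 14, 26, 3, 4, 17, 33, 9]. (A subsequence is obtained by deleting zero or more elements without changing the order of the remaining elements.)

6

Let dp[i] be the longest increasing subsequence ending at position i. Then dp = [1, 2, 2, 2, 2, 3, 4, 2, 3, 4, 1, 3, 5, 1, 2, 4, 6, 3].
The maximum is 6; one witness is 9, 10, 16, 20, 26, 33 at positions 1,8,9,10,13,17.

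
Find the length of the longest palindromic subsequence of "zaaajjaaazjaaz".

Using dp[i][j] = 2 + dp[i+1][j−1] if the ends match, else max(dp[i+1][j], dp[i][j−1]):
dp[1][14] = 11. A witness is zaajaaajaaz at positions 1,2,3,5,7,8,9,11,12,13,14.

11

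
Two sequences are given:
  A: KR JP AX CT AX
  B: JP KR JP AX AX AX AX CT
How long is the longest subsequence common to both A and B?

4

A longest common subsequence is KR, JP, AX, CT (length 4); the LCS DP confirms no longer common subsequence exists.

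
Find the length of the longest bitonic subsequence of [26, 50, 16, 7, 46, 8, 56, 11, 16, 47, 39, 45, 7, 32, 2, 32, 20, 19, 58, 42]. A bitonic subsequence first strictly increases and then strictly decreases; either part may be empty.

9

Let inc[i] be the LIS ending at i and dec[i] the longest strictly decreasing subsequence starting at i. inc = [1, 2, 1, 1, 2, 2, 3, 3, 4, 5, 5, 6, 1, 5, 1, 5, 5, 5, 7, 6], dec = [5, 6, 4, 2, 5, 3, 6, 3, 3, 5, 4, 4, 2, 3, 1, 3, 2, 1, 2, 1].
max_i inc[i]+dec[i]−1 = 9, with one witness 7, 8, 11, 16, 47, 45, 32, 20, 19.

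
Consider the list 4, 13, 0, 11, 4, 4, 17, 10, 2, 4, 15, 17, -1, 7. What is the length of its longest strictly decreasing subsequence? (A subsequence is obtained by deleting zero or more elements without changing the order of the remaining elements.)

Scanning left to right, the best length ending at each element is: 4→1, 13→1, 0→2, 11→2, 4→3, 4→3, 17→1, 10→3, 2→4, 4→4, 15→2, 17→1, -1→5, 7→4.
So the longest decreasing subsequence has length 5, e.g. 13, 11, 4, 2, -1.

5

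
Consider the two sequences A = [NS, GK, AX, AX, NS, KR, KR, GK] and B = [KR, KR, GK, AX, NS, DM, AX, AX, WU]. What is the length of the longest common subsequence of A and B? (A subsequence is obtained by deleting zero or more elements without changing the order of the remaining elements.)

A longest common subsequence is NS, AX, AX (length 3); the LCS DP confirms no longer common subsequence exists.

3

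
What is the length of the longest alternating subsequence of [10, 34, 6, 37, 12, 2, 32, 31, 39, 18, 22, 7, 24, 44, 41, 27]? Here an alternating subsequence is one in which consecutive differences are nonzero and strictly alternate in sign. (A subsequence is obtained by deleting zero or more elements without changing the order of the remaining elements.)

Track the best alternating length ending on an up-step vs a down-step at each position: up/down = 1/1, 2/1, 1/3, 4/1, 4/5, 1/5, 6/5, 6/7, 8/1, 6/9, 10/9, 6/11, 12/9, 12/1, 12/13, 12/13.
The maximum over both is 13; one such subsequence is 10, 34, 6, 37, 12, 32, 31, 39, 18, 22, 7, 44, 41.

13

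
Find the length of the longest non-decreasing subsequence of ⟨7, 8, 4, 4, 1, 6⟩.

One longest non-decreasing subsequence is 4, 4, 6 (positions 3,4,6), of length 3; no longer one exists.

3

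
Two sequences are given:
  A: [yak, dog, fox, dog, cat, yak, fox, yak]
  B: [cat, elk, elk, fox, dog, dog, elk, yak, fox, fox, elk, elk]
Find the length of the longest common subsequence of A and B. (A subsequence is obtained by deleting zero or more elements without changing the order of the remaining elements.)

Backtracking the LCS table gives one alignment: dog (A2,B5) → dog (A4,B6) → yak (A6,B8) → fox (A7,B10).
So the longest common subsequence has length 4.

4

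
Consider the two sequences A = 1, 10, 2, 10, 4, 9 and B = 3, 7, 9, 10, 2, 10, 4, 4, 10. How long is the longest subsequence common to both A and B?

4

A longest common subsequence is 10, 2, 10, 4 (length 4); the LCS DP confirms no longer common subsequence exists.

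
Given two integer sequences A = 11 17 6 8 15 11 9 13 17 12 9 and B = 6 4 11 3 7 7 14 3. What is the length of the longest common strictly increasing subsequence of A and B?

2

For each value that appears in both, track the longest common increasing run ending there.
The best achievable length is 2; one witness is 6, 11 (A-positions 3,6, B-positions 1,3).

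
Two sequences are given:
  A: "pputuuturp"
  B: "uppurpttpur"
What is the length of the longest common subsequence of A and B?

Backtracking the LCS table gives one alignment: p (A1,B2) → p (A2,B3) → u (A3,B4) → t (A4,B7) → t (A7,B8) → u (A8,B10) → r (A9,B11).
So the longest common subsequence has length 7.

7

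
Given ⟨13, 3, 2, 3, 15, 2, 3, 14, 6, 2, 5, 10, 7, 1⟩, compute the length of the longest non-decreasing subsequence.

One longest non-decreasing subsequence is 3, 3, 3, 6, 10 (positions 2,4,7,9,12), of length 5; no longer one exists.

5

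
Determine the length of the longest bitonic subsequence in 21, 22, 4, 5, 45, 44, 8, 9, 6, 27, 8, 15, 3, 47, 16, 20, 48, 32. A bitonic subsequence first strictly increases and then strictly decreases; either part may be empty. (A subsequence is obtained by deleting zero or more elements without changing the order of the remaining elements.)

One longest bitonic subsequence is 4, 5, 8, 9, 15, 16, 20, 48, 32 (positions 3,4,7,8,12,15,16,17,18): it rises to 48 then falls. Length 9 is optimal.

9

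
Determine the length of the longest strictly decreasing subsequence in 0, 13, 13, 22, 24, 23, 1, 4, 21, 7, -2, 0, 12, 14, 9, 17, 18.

Let dp[i] be the longest decreasing subsequence ending at position i. Then dp = [1, 1, 1, 1, 1, 2, 3, 3, 3, 4, 5, 5, 4, 4, 5, 4, 4].
The maximum is 5; one witness is 24, 23, 21, 7, -2 at positions 5,6,9,10,11.

5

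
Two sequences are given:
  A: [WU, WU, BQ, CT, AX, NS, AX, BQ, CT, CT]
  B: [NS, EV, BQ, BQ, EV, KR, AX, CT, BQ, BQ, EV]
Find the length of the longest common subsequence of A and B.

3

A longest common subsequence is BQ, CT, BQ (length 3); the LCS DP confirms no longer common subsequence exists.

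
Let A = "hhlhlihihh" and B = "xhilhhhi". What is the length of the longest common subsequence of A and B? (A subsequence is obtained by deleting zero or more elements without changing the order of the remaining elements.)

Backtracking the LCS table gives one alignment: h (A1,B2) → h (A2,B5) → h (A4,B6) → h (A7,B7) → i (A8,B8).
So the longest common subsequence has length 5.

5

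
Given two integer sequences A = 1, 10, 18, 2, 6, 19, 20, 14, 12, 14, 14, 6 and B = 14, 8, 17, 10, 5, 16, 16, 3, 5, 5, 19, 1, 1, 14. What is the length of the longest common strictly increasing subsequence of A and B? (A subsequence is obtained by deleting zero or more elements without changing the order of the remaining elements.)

A longest common strictly increasing subsequence is 10, 19 (length 2); it appears in order in both A and B, and no longer such subsequence exists.

2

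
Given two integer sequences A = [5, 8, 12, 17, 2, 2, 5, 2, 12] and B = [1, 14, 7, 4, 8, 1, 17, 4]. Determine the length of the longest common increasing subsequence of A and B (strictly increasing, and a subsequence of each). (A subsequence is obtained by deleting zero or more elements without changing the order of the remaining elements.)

For each value that appears in both, track the longest common increasing run ending there.
The best achievable length is 2; one witness is 8, 17 (A-positions 2,4, B-positions 5,7).

2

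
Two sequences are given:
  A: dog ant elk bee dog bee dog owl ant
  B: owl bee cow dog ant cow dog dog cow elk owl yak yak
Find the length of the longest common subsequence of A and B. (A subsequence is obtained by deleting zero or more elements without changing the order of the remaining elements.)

5

Backtracking the LCS table gives one alignment: dog (A1,B4) → ant (A2,B5) → dog (A5,B7) → dog (A7,B8) → owl (A8,B11).
So the longest common subsequence has length 5.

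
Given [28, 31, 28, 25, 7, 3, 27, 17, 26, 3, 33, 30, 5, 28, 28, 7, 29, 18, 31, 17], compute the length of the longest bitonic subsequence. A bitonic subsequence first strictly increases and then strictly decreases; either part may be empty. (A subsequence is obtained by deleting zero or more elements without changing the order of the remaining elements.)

Let inc[i] be the LIS ending at i and dec[i] the longest strictly decreasing subsequence starting at i. inc = [1, 2, 1, 1, 1, 1, 2, 2, 3, 1, 4, 4, 2, 4, 4, 3, 5, 4, 6, 4], dec = [5, 6, 5, 3, 2, 1, 4, 2, 3, 1, 5, 4, 1, 3, 3, 1, 3, 2, 2, 1].
max_i inc[i]+dec[i]−1 = 8, with one witness 7, 17, 26, 33, 30, 29, 18, 17.

8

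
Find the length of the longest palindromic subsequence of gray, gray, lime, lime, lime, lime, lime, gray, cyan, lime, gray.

One longest palindromic subsequence is gray gray lime lime lime lime lime gray gray (positions 1,2,3,4,5,6,7,8,11); it reads the same forward and backward, and the interval DP gives dp[1][11] = 9.

9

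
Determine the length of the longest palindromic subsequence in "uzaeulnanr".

One longest palindromic subsequence is nan (positions 7,8,9); it reads the same forward and backward, and the interval DP gives dp[1][10] = 3.

3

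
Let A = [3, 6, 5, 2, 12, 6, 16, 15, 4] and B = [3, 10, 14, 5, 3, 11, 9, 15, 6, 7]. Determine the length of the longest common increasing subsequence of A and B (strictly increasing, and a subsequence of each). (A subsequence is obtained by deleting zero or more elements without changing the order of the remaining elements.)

3

A longest common strictly increasing subsequence is 3, 5, 15 (length 3); it appears in order in both A and B, and no longer such subsequence exists.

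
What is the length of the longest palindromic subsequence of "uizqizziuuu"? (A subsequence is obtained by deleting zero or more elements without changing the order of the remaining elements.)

7

One longest palindromic subsequence is uizzziu (positions 1,2,3,6,7,8,11); it reads the same forward and backward, and the interval DP gives dp[1][11] = 7.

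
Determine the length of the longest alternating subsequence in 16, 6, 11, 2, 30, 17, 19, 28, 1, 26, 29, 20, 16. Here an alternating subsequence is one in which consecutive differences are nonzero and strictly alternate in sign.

10

Track the best alternating length ending on an up-step vs a down-step at each position: up/down = 1/1, 1/2, 3/2, 1/4, 5/1, 5/6, 7/6, 7/6, 1/8, 9/8, 9/6, 9/10, 9/10.
The maximum over both is 10; one such subsequence is 16, 6, 11, 2, 30, 17, 19, 1, 26, 20.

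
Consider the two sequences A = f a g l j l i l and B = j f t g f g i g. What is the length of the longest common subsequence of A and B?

A longest common subsequence is fgi (length 3); the LCS DP confirms no longer common subsequence exists.

3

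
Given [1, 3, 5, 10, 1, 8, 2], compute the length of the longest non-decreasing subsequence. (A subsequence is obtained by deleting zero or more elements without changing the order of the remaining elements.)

4

One longest non-decreasing subsequence is 1, 3, 5, 10 (positions 1,2,3,4), of length 4; no longer one exists.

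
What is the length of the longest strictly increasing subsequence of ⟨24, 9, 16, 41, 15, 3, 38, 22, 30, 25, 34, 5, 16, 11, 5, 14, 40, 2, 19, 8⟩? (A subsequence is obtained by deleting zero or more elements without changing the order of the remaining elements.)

6

Scanning left to right, the best length ending at each element is: 24→1, 9→1, 16→2, 41→3, 15→2, 3→1, 38→3, 22→3, 30→4, 25→4, 34→5, 5→2, 16→3, 11→3, 5→2, 14→4, 40→6, 2→1, 19→5, 8→3.
So the longest increasing subsequence has length 6, e.g. 9, 16, 22, 30, 34, 40.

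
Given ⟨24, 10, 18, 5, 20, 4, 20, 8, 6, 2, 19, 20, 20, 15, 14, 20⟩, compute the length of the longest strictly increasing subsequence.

4

One longest increasing subsequence is 10, 18, 19, 20 (positions 2,3,11,12), of length 4; no longer one exists.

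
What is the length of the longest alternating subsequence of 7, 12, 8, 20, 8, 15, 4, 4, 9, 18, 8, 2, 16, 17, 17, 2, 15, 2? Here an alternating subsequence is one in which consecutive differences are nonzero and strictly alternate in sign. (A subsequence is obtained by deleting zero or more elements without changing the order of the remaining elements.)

Track the best alternating length ending on an up-step vs a down-step at each position: up/down = 1/1, 2/1, 2/3, 4/1, 2/5, 6/5, 1/7, 1/7, 8/7, 8/5, 8/9, 1/9, 10/9, 10/9, 10/9, 1/11, 12/11, 1/13.
The maximum over both is 13; one such subsequence is 7, 12, 8, 20, 8, 15, 4, 9, 8, 16, 2, 15, 2.

13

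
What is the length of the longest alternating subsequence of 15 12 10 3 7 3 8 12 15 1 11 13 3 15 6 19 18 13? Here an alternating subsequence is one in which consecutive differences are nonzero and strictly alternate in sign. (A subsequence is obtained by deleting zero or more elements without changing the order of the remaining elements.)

12

Track the best alternating length ending on an up-step vs a down-step at each position: up/down = 1/1, 1/2, 1/2, 1/2, 3/2, 1/4, 5/2, 5/2, 5/1, 1/6, 7/6, 7/6, 7/8, 9/1, 9/10, 11/1, 11/12, 11/12.
The maximum over both is 12; one such subsequence is 15, 3, 7, 3, 8, 1, 11, 3, 15, 6, 19, 18.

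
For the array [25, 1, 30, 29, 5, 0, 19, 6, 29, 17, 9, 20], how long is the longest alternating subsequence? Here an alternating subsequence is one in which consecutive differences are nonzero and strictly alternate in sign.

Track the best alternating length ending on an up-step vs a down-step at each position: up/down = 1/1, 1/2, 3/1, 3/4, 3/4, 1/4, 5/4, 5/6, 7/4, 7/8, 7/8, 9/8.
The maximum over both is 9; one such subsequence is 25, 1, 30, 5, 19, 6, 29, 17, 20.

9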